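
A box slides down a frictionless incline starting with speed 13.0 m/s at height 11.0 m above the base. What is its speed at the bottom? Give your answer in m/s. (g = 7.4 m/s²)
½mv₀² + mgh = ½mv² ⇒ v = √(v₀² + 2gh) = √(13.0² + 2·7.4·11.0) = 18.22 m/s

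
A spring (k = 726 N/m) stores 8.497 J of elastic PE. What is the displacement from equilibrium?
x = √(2·PE/k) = √(2·8.497/726) = 0.153 m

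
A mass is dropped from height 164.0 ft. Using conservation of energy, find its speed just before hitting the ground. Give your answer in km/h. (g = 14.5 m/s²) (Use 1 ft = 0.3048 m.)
Convert to SI: h = 49.9872 m
mgh = ½mv² ⇒ v = √(2gh) = √(2·14.5·49.9872) = 38.074 m/s = 137.1 km/h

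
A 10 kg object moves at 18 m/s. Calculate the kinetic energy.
KE = ½mv² = ½(10)(18)² = 1620.0 J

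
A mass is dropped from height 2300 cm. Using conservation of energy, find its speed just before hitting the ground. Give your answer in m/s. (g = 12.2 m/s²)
Convert to SI: h = 23.0 m
mgh = ½mv² ⇒ v = √(2gh) = √(2·12.2·23.0) = 23.69 m/s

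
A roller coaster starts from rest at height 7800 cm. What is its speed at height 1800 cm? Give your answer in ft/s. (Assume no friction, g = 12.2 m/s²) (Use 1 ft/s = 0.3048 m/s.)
Convert to SI: h₁−h₂ = 60.0 m
mgh₁ = mgh₂ + ½mv² ⇒ v = √(2g(h₁−h₂)) = √(2·12.2·60.0) = 38.2623 m/s = 125.5 ft/s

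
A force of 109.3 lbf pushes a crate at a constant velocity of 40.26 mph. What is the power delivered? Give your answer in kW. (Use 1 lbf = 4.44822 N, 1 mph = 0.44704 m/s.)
Convert to SI: F = 486.19 N, v = 17.9978 m/s
P = Fv = (486.19)(17.9978) = 8750.37 W = 8.75 kW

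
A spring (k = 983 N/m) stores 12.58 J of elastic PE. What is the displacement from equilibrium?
x = √(2·PE/k) = √(2·12.58/983) = 0.16 m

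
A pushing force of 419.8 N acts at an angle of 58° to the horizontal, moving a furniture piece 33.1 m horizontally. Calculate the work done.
W = F·d·cosθ = (419.8)(33.1)cos(58°) = 7363 J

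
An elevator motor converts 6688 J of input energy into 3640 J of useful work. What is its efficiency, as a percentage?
η = W_out/W_in = 3640/6688 = 54.43%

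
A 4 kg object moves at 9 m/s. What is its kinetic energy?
KE = ½mv² = ½(4)(9)² = 162.0 J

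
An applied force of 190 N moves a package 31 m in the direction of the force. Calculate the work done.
W = F·d = (190)(31) = 5890 J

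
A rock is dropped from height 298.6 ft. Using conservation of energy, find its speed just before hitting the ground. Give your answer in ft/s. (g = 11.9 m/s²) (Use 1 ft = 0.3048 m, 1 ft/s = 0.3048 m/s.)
Convert to SI: h = 91.0133 m
mgh = ½mv² ⇒ v = √(2gh) = √(2·11.9·91.0133) = 46.5416 m/s = 152.7 ft/s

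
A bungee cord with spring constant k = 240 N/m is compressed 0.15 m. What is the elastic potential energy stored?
PE = ½kx² = ½(240)(0.15)² = 2.7 J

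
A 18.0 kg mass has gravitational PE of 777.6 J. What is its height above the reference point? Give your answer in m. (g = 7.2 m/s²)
h = PE/(mg) = 777.6/(18.0·7.2) = 6.0 m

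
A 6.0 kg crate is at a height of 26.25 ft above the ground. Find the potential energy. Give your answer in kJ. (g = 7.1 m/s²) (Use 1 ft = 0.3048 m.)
Convert to SI: m = 6.0 kg, h = 8.001 m
PE = mgh = (6.0)(7.1)(8.001) = 340.843 J = 0.3408 kJ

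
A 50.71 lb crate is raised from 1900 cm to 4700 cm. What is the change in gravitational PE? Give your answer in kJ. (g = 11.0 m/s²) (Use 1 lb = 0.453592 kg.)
Convert to SI: m = 23.0017 kg, Δh = 28.0 m
ΔPE = mgΔh = (23.0017)(11.0)(28.0) = 7084.51 J = 7.085 kJ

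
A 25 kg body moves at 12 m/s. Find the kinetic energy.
KE = ½mv² = ½(25)(12)² = 1800.0 J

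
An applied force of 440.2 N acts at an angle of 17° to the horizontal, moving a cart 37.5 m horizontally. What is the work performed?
W = F·d·cosθ = (440.2)(37.5)cos(17°) = 15790 J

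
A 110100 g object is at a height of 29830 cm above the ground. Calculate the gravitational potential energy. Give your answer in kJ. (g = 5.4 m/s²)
Convert to SI: m = 110.1 kg, h = 298.3 m
PE = mgh = (110.1)(5.4)(298.3) = 177351 J = 177.4 kJ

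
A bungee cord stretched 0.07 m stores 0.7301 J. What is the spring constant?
k = 2·PE/x² = 2·0.7301/(0.07)² = 298.0 N/m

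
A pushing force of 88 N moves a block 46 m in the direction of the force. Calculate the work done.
W = F·d = (88)(46) = 4048 J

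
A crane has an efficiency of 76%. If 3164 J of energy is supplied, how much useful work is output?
W_out = η·W_in = 0.76·3164 = 2404.64 J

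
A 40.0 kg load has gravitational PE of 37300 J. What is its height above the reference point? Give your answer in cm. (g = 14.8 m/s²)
h = PE/(mg) = 37300.0/(40.0·14.8) = 63.0068 m = 6301 cm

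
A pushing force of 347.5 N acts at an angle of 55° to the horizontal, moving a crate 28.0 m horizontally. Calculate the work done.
W = F·d·cosθ = (347.5)(28.0)cos(55°) = 5581 J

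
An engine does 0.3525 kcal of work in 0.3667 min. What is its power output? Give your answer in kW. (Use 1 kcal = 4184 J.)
Convert to SI: W = 1474.86 J, t = 22.002 s
P = W/t = 1474.86/22.002 = 67.033 W = 0.06703 kW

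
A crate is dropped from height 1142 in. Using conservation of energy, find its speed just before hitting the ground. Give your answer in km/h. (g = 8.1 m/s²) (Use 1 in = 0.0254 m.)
Convert to SI: h = 29.0068 m
mgh = ½mv² ⇒ v = √(2gh) = √(2·8.1·29.0068) = 21.6774 m/s = 78.04 km/h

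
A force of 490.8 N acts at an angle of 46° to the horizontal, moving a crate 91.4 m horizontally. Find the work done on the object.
W = F·d·cosθ = (490.8)(91.4)cos(46°) = 31160 J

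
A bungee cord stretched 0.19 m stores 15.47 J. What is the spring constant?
k = 2·PE/x² = 2·15.47/(0.19)² = 857.1 N/m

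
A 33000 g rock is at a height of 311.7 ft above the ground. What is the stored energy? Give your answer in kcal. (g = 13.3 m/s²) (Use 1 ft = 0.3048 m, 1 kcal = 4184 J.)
Convert to SI: m = 33.0 kg, h = 95.0062 m
PE = mgh = (33.0)(13.3)(95.0062) = 41698.2 J = 9.966 kcal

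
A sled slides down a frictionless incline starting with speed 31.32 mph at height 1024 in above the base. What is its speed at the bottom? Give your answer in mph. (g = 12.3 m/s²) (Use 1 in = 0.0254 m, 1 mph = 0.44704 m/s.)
Convert to SI: v₀ = 14.0013 m/s, h = 26.0096 m
½mv₀² + mgh = ½mv² ⇒ v = √(v₀² + 2gh) = √(14.0013² + 2·12.3·26.0096) = 28.9115 m/s = 64.67 mph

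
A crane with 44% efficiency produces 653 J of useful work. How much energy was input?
W_in = W_out/η = 653/0.44 = 1484 J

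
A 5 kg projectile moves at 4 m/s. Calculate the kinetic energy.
KE = ½mv² = ½(5)(4)² = 40.0 J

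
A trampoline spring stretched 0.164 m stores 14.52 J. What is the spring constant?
k = 2·PE/x² = 2·14.52/(0.164)² = 1080 N/m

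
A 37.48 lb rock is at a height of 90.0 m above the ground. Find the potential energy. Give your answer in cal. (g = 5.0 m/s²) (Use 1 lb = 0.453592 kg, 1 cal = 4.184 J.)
Convert to SI: m = 17.0006 kg, h = 90.0 m
PE = mgh = (17.0006)(5.0)(90.0) = 7650.28 J = 1828 cal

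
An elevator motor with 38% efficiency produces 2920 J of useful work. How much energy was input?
W_in = W_out/η = 2920/0.38 = 7684 J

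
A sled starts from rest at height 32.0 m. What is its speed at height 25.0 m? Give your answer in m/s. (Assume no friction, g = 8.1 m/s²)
mgh₁ = mgh₂ + ½mv² ⇒ v = √(2g(h₁−h₂)) = √(2·8.1·7.0) = 10.65 m/s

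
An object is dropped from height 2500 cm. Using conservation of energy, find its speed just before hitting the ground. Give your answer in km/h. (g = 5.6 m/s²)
Convert to SI: h = 25.0 m
mgh = ½mv² ⇒ v = √(2gh) = √(2·5.6·25.0) = 16.7332 m/s = 60.24 km/h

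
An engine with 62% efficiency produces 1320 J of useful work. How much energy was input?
W_in = W_out/η = 1320/0.62 = 2129 J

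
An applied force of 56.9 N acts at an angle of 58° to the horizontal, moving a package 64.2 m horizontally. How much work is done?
W = F·d·cosθ = (56.9)(64.2)cos(58°) = 1936 J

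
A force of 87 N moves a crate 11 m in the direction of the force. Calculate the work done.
W = F·d = (87)(11) = 957.0 J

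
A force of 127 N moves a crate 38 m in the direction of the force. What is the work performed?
W = F·d = (127)(38) = 4826 J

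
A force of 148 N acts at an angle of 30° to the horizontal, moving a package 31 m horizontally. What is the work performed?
W = F·d·cosθ = (148)(31)cos(30°) = 3973 J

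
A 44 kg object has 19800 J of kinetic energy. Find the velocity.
v = √(2·KE/m) = √(2·19800/44) = 30.0 m/s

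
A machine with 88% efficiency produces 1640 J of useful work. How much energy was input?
W_in = W_out/η = 1640/0.88 = 1864 J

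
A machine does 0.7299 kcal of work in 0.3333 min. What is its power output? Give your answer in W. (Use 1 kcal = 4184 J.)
Convert to SI: W = 3053.9 J, t = 19.998 s
P = W/t = 3053.9/19.998 = 152.7 W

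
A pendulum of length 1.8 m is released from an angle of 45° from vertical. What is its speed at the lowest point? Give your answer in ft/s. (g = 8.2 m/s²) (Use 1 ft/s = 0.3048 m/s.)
h = L(1 − cosθ) = 1.8(1 − cos45°) = 0.527208 m
v = √(2gh) = √(2·8.2·0.527208) = 2.94044 m/s = 9.647 ft/s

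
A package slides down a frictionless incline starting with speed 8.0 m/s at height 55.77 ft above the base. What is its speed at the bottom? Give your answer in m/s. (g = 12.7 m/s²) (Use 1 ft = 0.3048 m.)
Convert to SI: v₀ = 8.0 m/s, h = 16.9987 m
½mv₀² + mgh = ½mv² ⇒ v = √(v₀² + 2gh) = √(8.0² + 2·12.7·16.9987) = 22.27 m/s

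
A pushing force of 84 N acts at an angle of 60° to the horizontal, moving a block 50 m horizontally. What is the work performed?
W = F·d·cosθ = (84)(50)cos(60°) = 2100 J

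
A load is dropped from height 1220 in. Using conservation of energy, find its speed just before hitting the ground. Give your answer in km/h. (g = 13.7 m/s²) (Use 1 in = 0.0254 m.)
Convert to SI: h = 30.988 m
mgh = ½mv² ⇒ v = √(2gh) = √(2·13.7·30.988) = 29.1388 m/s = 104.9 km/h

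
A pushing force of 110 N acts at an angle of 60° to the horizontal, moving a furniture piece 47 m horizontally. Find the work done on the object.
W = F·d·cosθ = (110)(47)cos(60°) = 2585 J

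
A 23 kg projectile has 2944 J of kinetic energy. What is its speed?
v = √(2·KE/m) = √(2·2944/23) = 16.0 m/s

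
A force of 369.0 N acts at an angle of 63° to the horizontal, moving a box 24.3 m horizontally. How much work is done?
W = F·d·cosθ = (369.0)(24.3)cos(63°) = 4071 J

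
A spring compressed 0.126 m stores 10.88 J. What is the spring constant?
k = 2·PE/x² = 2·10.88/(0.126)² = 1371 N/m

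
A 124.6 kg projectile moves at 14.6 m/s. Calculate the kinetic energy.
KE = ½mv² = ½(124.6)(14.6)² = 13280 J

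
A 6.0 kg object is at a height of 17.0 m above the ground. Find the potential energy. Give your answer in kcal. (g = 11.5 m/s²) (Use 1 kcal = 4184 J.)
PE = mgh = (6.0)(11.5)(17.0) = 1173.0 J = 0.2804 kcal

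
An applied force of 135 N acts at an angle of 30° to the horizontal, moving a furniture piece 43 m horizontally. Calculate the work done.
W = F·d·cosθ = (135)(43)cos(30°) = 5027 J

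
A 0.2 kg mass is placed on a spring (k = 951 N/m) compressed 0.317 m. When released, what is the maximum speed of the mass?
½kx² = ½mv² ⇒ v = x√(k/m) = (0.317)√(951/0.2) = 21.86 m/s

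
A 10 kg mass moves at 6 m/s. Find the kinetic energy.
KE = ½mv² = ½(10)(6)² = 180.0 J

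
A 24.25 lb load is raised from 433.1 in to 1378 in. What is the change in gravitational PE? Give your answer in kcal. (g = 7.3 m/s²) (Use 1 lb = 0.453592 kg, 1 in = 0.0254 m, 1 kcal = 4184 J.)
Convert to SI: m = 10.9996 kg, Δh = 24.0005 m
ΔPE = mgΔh = (10.9996)(7.3)(24.0005) = 1927.17 J = 0.4606 kcal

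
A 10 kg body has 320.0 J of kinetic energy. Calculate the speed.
v = √(2·KE/m) = √(2·320.0/10) = 8.0 m/s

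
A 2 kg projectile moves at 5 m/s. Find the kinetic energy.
KE = ½mv² = ½(2)(5)² = 25.0 J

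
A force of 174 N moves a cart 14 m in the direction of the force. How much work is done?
W = F·d = (174)(14) = 2436 J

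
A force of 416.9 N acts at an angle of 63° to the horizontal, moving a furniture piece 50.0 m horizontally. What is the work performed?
W = F·d·cosθ = (416.9)(50.0)cos(63°) = 9463 J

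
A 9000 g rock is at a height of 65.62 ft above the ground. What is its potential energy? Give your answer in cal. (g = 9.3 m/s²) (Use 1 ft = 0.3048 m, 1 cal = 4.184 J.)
Convert to SI: m = 9.0 kg, h = 20.001 m
PE = mgh = (9.0)(9.3)(20.001) = 1674.08 J = 400.1 cal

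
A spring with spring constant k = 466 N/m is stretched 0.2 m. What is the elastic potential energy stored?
PE = ½kx² = ½(466)(0.2)² = 9.32 J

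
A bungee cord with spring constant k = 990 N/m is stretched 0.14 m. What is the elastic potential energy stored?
PE = ½kx² = ½(990)(0.14)² = 9.702 J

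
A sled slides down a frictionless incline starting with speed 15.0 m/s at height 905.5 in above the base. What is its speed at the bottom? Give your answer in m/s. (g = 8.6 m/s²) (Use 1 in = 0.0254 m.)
Convert to SI: v₀ = 15.0 m/s, h = 22.9997 m
½mv₀² + mgh = ½mv² ⇒ v = √(v₀² + 2gh) = √(15.0² + 2·8.6·22.9997) = 24.91 m/s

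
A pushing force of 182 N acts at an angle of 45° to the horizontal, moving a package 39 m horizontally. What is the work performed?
W = F·d·cosθ = (182)(39)cos(45°) = 5019 J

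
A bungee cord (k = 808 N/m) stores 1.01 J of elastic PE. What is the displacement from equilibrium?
x = √(2·PE/k) = √(2·1.01/808) = 0.05 m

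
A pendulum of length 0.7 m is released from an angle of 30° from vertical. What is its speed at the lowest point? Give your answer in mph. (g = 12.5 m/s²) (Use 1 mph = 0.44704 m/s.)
h = L(1 − cosθ) = 0.7(1 − cos30°) = 0.0937822 m
v = √(2gh) = √(2·12.5·0.0937822) = 1.53119 m/s = 3.425 mph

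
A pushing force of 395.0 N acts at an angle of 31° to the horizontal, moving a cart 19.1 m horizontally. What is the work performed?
W = F·d·cosθ = (395.0)(19.1)cos(31°) = 6467 J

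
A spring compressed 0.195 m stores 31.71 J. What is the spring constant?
k = 2·PE/x² = 2·31.71/(0.195)² = 1668 N/m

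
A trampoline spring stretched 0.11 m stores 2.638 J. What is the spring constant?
k = 2·PE/x² = 2·2.638/(0.11)² = 436.0 N/m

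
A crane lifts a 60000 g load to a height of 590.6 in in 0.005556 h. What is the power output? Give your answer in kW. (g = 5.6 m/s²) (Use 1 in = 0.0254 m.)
Convert to SI: m = 60.0 kg, h = 15.0012 m, t = 20.0016 s
P = mgh/t = (60.0)(5.6)(15.0012)/20.0016 = 252.001 W = 0.252 kW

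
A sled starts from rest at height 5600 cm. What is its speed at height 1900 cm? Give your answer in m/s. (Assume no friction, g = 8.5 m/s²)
Convert to SI: h₁−h₂ = 37.0 m
mgh₁ = mgh₂ + ½mv² ⇒ v = √(2g(h₁−h₂)) = √(2·8.5·37.0) = 25.08 m/s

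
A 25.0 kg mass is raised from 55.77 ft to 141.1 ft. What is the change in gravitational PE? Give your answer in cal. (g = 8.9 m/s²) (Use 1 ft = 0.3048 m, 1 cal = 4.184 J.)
Convert to SI: m = 25.0 kg, Δh = 26.0086 m
ΔPE = mgΔh = (25.0)(8.9)(26.0086) = 5786.91 J = 1383 cal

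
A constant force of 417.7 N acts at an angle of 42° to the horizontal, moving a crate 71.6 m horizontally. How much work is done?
W = F·d·cosθ = (417.7)(71.6)cos(42°) = 22230 J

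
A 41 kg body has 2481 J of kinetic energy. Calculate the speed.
v = √(2·KE/m) = √(2·2481/41) = 11.0 m/s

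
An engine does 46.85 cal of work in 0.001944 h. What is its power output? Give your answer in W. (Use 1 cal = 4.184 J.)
Convert to SI: W = 196.02 J, t = 6.9984 s
P = W/t = 196.02/6.9984 = 28.01 W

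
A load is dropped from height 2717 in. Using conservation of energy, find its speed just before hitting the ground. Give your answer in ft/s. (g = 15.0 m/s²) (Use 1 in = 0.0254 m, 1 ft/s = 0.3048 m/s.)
Convert to SI: h = 69.0118 m
mgh = ½mv² ⇒ v = √(2gh) = √(2·15.0·69.0118) = 45.5011 m/s = 149.3 ft/s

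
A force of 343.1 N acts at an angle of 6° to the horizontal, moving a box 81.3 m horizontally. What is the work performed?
W = F·d·cosθ = (343.1)(81.3)cos(6°) = 27740 J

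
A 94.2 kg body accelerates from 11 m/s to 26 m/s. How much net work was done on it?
W = ΔKE = ½m(v₂² − v₁²) = ½(94.2)(26² − 11²) = 26140.5 J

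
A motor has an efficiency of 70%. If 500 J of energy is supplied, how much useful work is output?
W_out = η·W_in = 0.7·500 = 350.0 J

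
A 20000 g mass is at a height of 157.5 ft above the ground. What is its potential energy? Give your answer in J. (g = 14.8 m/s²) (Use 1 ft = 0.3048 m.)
Convert to SI: m = 20.0 kg, h = 48.006 m
PE = mgh = (20.0)(14.8)(48.006) = 14210 J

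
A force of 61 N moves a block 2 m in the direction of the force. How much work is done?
W = F·d = (61)(2) = 122.0 J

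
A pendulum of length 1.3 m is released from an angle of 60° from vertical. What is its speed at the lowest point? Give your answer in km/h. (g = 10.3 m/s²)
h = L(1 − cosθ) = 1.3(1 − cos60°) = 0.65 m
v = √(2gh) = √(2·10.3·0.65) = 3.65923 m/s = 13.17 km/h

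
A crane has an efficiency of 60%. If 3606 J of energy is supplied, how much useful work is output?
W_out = η·W_in = 0.6·3606 = 2163.6 J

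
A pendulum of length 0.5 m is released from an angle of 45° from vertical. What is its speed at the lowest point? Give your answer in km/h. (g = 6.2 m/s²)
h = L(1 − cosθ) = 0.5(1 − cos45°) = 0.146447 m
v = √(2gh) = √(2·6.2·0.146447) = 1.34757 m/s = 4.851 km/h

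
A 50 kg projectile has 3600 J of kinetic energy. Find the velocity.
v = √(2·KE/m) = √(2·3600/50) = 12.0 m/s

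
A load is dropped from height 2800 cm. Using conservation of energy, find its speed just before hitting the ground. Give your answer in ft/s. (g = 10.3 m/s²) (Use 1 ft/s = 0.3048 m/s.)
Convert to SI: h = 28.0 m
mgh = ½mv² ⇒ v = √(2gh) = √(2·10.3·28.0) = 24.0167 m/s = 78.79 ft/s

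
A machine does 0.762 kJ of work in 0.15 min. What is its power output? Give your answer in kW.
Convert to SI: W = 762.0 J, t = 9.0 s
P = W/t = 762.0/9.0 = 84.6667 W = 0.08467 kW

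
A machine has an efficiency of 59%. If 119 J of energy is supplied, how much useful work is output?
W_out = η·W_in = 0.59·119 = 70.21 J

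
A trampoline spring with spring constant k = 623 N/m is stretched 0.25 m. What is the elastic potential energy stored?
PE = ½kx² = ½(623)(0.25)² = 19.47 J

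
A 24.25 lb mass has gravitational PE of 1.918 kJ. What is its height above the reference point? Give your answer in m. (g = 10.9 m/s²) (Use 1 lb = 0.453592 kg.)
Convert to SI: m = 10.9996 kg, PE = 1918.0 J
h = PE/(mg) = 1918.0/(10.9996·10.9) = 16.0 m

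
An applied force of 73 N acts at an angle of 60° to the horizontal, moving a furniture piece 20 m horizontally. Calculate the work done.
W = F·d·cosθ = (73)(20)cos(60°) = 730.0 J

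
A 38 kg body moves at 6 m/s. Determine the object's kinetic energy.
KE = ½mv² = ½(38)(6)² = 684.0 J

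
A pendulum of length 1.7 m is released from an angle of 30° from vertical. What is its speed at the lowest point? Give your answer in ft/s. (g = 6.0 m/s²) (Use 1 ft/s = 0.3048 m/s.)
h = L(1 − cosθ) = 1.7(1 − cos30°) = 0.227757 m
v = √(2gh) = √(2·6.0·0.227757) = 1.6532 m/s = 5.424 ft/s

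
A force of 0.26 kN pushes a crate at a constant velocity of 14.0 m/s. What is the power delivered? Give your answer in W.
Convert to SI: F = 260.0 N, v = 14.0 m/s
P = Fv = (260.0)(14.0) = 3640 W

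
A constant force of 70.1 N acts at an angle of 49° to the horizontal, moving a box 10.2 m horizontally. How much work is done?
W = F·d·cosθ = (70.1)(10.2)cos(49°) = 469.1 J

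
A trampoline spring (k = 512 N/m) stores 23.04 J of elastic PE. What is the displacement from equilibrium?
x = √(2·PE/k) = √(2·23.04/512) = 0.3 m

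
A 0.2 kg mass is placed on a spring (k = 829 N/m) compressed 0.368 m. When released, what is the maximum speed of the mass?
½kx² = ½mv² ⇒ v = x√(k/m) = (0.368)√(829/0.2) = 23.69 m/s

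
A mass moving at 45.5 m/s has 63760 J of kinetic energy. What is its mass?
m = 2·KE/v² = 2·63760/(45.5)² = 61.6 kg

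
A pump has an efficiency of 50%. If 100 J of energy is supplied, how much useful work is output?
W_out = η·W_in = 0.5·100 = 50.0 J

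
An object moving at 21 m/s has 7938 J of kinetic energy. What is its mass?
m = 2·KE/v² = 2·7938/(21)² = 36.0 kg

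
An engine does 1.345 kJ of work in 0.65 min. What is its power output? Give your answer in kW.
Convert to SI: W = 1345.0 J, t = 39.0 s
P = W/t = 1345.0/39.0 = 34.4872 W = 0.03449 kW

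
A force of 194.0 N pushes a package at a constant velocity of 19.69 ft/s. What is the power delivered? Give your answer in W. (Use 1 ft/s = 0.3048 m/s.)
Convert to SI: F = 194.0 N, v = 6.00151 m/s
P = Fv = (194.0)(6.00151) = 1164 W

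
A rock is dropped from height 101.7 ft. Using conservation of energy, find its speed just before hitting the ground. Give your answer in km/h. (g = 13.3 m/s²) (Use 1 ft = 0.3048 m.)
Convert to SI: h = 30.9982 m
mgh = ½mv² ⇒ v = √(2gh) = √(2·13.3·30.9982) = 28.715 m/s = 103.4 km/h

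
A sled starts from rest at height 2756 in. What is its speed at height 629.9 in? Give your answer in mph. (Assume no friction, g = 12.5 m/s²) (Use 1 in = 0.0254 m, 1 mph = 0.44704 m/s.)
Convert to SI: h₁−h₂ = 54.0029 m
mgh₁ = mgh₂ + ½mv² ⇒ v = √(2g(h₁−h₂)) = √(2·12.5·54.0029) = 36.7433 m/s = 82.19 mph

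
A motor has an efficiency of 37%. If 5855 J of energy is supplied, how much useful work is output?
W_out = η·W_in = 0.37·5855 = 2166.35 J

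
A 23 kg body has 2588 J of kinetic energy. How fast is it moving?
v = √(2·KE/m) = √(2·2588/23) = 15.0 m/s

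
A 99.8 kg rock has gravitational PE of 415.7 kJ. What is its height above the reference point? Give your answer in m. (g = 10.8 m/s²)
Convert to SI: m = 99.8 kg, PE = 415700 J
h = PE/(mg) = 415700/(99.8·10.8) = 385.7 m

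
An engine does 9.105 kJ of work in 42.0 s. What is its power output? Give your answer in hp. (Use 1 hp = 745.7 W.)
Convert to SI: W = 9105.0 J, t = 42.0 s
P = W/t = 9105.0/42.0 = 216.786 W = 0.2907 hp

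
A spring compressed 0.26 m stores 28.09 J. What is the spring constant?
k = 2·PE/x² = 2·28.09/(0.26)² = 831.1 N/m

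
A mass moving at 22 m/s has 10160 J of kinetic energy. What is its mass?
m = 2·KE/v² = 2·10160/(22)² = 41.98 kg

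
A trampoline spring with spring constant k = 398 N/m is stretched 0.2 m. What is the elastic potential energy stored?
PE = ½kx² = ½(398)(0.2)² = 7.96 J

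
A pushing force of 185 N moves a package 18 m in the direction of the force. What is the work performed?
W = F·d = (185)(18) = 3330 J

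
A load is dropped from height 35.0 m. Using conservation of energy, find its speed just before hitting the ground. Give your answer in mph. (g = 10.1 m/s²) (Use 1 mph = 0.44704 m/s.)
mgh = ½mv² ⇒ v = √(2gh) = √(2·10.1·35.0) = 26.5895 m/s = 59.48 mph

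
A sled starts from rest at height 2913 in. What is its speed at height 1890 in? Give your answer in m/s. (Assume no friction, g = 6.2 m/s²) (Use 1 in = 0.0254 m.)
Convert to SI: h₁−h₂ = 25.9842 m
mgh₁ = mgh₂ + ½mv² ⇒ v = √(2g(h₁−h₂)) = √(2·6.2·25.9842) = 17.95 m/s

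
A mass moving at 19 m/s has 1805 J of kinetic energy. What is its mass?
m = 2·KE/v² = 2·1805/(19)² = 10.0 kg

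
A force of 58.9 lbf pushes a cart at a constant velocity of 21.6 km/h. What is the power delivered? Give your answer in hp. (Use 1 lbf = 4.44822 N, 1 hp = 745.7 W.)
Convert to SI: F = 262.0 N, v = 6.0 m/s
P = Fv = (262.0)(6.0) = 1572.0 W = 2.108 hp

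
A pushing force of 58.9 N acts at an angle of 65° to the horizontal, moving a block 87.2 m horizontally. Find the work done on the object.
W = F·d·cosθ = (58.9)(87.2)cos(65°) = 2171 J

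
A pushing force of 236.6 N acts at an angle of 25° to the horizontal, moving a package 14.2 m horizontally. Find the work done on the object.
W = F·d·cosθ = (236.6)(14.2)cos(25°) = 3045 J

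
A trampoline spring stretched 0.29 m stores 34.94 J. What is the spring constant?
k = 2·PE/x² = 2·34.94/(0.29)² = 830.9 N/m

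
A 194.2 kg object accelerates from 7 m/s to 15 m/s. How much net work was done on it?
W = ΔKE = ½m(v₂² − v₁²) = ½(194.2)(15² − 7²) = 17089.6 J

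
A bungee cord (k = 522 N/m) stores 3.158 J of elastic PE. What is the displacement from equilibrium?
x = √(2·PE/k) = √(2·3.158/522) = 0.11 m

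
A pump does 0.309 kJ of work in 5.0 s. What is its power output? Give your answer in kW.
Convert to SI: W = 309.0 J, t = 5.0 s
P = W/t = 309.0/5.0 = 61.8 W = 0.0618 kW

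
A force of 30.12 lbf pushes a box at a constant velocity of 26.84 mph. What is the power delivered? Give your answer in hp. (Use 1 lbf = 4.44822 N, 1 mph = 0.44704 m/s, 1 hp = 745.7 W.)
Convert to SI: F = 133.98 N, v = 11.9986 m/s
P = Fv = (133.98)(11.9986) = 1607.57 W = 2.156 hp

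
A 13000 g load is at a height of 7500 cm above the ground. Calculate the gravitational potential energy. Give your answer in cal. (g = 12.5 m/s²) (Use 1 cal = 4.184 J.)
Convert to SI: m = 13.0 kg, h = 75.0 m
PE = mgh = (13.0)(12.5)(75.0) = 12187.5 J = 2913 cal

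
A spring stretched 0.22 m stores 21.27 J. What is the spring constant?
k = 2·PE/x² = 2·21.27/(0.22)² = 878.9 N/m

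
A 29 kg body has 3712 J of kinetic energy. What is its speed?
v = √(2·KE/m) = √(2·3712/29) = 16.0 m/s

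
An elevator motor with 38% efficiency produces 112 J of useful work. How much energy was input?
W_in = W_out/η = 112/0.38 = 294.7 J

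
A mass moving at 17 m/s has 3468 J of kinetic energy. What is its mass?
m = 2·KE/v² = 2·3468/(17)² = 24.0 kg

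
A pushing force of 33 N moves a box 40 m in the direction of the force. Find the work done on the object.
W = F·d = (33)(40) = 1320 J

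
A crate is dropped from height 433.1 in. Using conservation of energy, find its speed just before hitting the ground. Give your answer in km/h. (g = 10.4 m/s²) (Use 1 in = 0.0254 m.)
Convert to SI: h = 11.0007 m
mgh = ½mv² ⇒ v = √(2gh) = √(2·10.4·11.0007) = 15.1266 m/s = 54.46 km/h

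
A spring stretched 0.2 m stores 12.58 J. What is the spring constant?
k = 2·PE/x² = 2·12.58/(0.2)² = 629.0 N/m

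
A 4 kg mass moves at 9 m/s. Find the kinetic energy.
KE = ½mv² = ½(4)(9)² = 162.0 J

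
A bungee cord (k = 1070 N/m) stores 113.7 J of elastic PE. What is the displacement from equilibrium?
x = √(2·PE/k) = √(2·113.7/1070) = 0.461 m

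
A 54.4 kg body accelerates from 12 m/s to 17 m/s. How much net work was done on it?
W = ΔKE = ½m(v₂² − v₁²) = ½(54.4)(17² − 12²) = 3944.0 J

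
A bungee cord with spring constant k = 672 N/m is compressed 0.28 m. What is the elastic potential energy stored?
PE = ½kx² = ½(672)(0.28)² = 26.34 J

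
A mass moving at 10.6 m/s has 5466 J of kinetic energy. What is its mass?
m = 2·KE/v² = 2·5466/(10.6)² = 97.29 kg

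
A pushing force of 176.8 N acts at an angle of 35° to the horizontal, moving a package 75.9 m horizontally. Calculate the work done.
W = F·d·cosθ = (176.8)(75.9)cos(35°) = 10990 J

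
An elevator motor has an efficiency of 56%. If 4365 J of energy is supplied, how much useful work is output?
W_out = η·W_in = 0.56·4365 = 2444.4 J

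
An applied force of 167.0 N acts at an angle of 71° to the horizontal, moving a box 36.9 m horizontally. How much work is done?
W = F·d·cosθ = (167.0)(36.9)cos(71°) = 2006 J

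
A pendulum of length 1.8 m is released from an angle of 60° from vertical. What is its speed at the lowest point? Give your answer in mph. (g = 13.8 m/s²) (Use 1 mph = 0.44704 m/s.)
h = L(1 − cosθ) = 1.8(1 − cos60°) = 0.9 m
v = √(2gh) = √(2·13.8·0.9) = 4.98397 m/s = 11.15 mph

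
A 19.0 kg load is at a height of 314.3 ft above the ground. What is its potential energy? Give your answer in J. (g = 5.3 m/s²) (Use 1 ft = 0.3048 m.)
Convert to SI: m = 19.0 kg, h = 95.7986 m
PE = mgh = (19.0)(5.3)(95.7986) = 9647 J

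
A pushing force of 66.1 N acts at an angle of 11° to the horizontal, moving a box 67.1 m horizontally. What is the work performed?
W = F·d·cosθ = (66.1)(67.1)cos(11°) = 4354 J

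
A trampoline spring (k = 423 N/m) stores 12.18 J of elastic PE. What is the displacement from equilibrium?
x = √(2·PE/k) = √(2·12.18/423) = 0.24 m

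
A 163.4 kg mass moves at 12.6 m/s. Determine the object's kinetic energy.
KE = ½mv² = ½(163.4)(12.6)² = 12970 J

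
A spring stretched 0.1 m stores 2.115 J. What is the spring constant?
k = 2·PE/x² = 2·2.115/(0.1)² = 423.0 N/m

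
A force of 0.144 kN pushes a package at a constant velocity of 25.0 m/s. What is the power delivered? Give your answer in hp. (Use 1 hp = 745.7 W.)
Convert to SI: F = 144.0 N, v = 25.0 m/s
P = Fv = (144.0)(25.0) = 3600.0 W = 4.828 hp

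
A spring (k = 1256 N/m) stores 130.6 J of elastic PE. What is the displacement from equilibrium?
x = √(2·PE/k) = √(2·130.6/1256) = 0.456 m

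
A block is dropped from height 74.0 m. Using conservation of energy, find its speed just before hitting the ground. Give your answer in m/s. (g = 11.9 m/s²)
mgh = ½mv² ⇒ v = √(2gh) = √(2·11.9·74.0) = 41.97 m/s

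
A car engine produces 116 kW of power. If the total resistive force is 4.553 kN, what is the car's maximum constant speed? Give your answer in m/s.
Convert to SI: F = 4553.0 N
P = Fv ⇒ v = P/F = 116000 W/4553.0 N = 25.48 m/s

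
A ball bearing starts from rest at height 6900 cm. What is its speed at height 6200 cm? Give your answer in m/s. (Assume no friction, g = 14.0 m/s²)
Convert to SI: h₁−h₂ = 7.0 m
mgh₁ = mgh₂ + ½mv² ⇒ v = √(2g(h₁−h₂)) = √(2·14.0·7.0) = 14.0 m/s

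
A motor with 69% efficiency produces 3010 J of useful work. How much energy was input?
W_in = W_out/η = 3010/0.69 = 4362 J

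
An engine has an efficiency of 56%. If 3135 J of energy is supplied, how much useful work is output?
W_out = η·W_in = 0.56·3135 = 1755.6 J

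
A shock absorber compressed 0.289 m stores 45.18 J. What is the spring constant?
k = 2·PE/x² = 2·45.18/(0.289)² = 1082 N/m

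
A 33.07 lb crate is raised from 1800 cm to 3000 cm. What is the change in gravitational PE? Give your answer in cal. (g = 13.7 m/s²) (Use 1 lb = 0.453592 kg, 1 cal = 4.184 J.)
Convert to SI: m = 15.0003 kg, Δh = 12.0 m
ΔPE = mgΔh = (15.0003)(13.7)(12.0) = 2466.05 J = 589.4 cal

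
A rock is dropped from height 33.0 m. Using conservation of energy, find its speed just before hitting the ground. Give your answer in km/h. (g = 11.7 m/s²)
mgh = ½mv² ⇒ v = √(2gh) = √(2·11.7·33.0) = 27.7885 m/s = 100.0 km/h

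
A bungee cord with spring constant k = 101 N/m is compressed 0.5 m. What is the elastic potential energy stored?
PE = ½kx² = ½(101)(0.5)² = 12.63 J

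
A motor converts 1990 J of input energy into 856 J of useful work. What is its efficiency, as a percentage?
η = W_out/W_in = 856/1990 = 43.02%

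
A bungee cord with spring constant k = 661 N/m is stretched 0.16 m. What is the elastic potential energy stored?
PE = ½kx² = ½(661)(0.16)² = 8.461 J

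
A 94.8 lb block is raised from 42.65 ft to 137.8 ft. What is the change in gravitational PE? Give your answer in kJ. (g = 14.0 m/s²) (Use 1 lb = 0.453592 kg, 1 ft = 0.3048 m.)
Convert to SI: m = 43.0005 kg, Δh = 29.0017 m
ΔPE = mgΔh = (43.0005)(14.0)(29.0017) = 17459.2 J = 17.46 kJ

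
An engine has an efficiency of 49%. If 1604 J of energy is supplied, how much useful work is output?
W_out = η·W_in = 0.49·1604 = 785.96 J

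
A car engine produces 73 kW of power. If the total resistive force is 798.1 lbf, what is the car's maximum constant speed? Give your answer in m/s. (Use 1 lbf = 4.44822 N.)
Convert to SI: F = 3550.12 N
P = Fv ⇒ v = P/F = 73000 W/3550.12 N = 20.56 m/s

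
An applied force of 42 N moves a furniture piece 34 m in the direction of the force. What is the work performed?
W = F·d = (42)(34) = 1428 J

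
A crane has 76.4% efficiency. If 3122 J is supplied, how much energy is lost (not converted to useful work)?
W_lost = W_in(1 − η) = 3122·(1 − 0.764) = 736.8 J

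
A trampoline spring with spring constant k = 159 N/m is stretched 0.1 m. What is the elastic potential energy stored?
PE = ½kx² = ½(159)(0.1)² = 0.795 J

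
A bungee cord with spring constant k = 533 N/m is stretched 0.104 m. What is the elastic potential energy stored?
PE = ½kx² = ½(533)(0.104)² = 2.882 J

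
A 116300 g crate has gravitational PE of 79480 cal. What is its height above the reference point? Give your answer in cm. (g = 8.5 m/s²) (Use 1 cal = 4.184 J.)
Convert to SI: m = 116.3 kg, PE = 332544 J
h = PE/(mg) = 332544/(116.3·8.5) = 336.396 m = 33640 cm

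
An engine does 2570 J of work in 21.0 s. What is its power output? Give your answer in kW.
P = W/t = 2570.0/21.0 = 122.381 W = 0.1224 kW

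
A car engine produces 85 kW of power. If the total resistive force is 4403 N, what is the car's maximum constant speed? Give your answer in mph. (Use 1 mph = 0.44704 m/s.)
P = Fv ⇒ v = P/F = 85000 W/4403.0 N = 19.305 m/s = 43.18 mph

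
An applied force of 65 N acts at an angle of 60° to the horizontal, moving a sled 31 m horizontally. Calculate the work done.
W = F·d·cosθ = (65)(31)cos(60°) = 1008 J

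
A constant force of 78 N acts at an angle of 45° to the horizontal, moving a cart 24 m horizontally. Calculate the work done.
W = F·d·cosθ = (78)(24)cos(45°) = 1324 J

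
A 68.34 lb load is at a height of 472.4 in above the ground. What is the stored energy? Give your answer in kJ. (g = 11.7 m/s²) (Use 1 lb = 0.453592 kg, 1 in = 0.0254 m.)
Convert to SI: m = 30.9985 kg, h = 11.999 m
PE = mgh = (30.9985)(11.7)(11.999) = 4351.81 J = 4.352 kJ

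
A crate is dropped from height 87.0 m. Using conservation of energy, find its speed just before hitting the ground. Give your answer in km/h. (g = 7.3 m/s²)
mgh = ½mv² ⇒ v = √(2gh) = √(2·7.3·87.0) = 35.6399 m/s = 128.3 km/h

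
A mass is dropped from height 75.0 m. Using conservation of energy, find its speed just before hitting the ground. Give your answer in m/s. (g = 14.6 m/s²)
mgh = ½mv² ⇒ v = √(2gh) = √(2·14.6·75.0) = 46.8 m/s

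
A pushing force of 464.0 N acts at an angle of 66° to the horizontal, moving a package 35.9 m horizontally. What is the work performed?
W = F·d·cosθ = (464.0)(35.9)cos(66°) = 6775 J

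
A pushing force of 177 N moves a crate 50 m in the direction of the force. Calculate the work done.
W = F·d = (177)(50) = 8850 J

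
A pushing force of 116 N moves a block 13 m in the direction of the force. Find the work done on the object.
W = F·d = (116)(13) = 1508 J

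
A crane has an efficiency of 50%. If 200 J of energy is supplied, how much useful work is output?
W_out = η·W_in = 0.5·200 = 100.0 J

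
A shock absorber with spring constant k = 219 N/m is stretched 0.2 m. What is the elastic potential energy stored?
PE = ½kx² = ½(219)(0.2)² = 4.38 J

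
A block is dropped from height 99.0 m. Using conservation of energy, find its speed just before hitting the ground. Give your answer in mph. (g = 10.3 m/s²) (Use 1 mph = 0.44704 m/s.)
mgh = ½mv² ⇒ v = √(2gh) = √(2·10.3·99.0) = 45.1597 m/s = 101.0 mph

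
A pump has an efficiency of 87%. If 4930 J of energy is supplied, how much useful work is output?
W_out = η·W_in = 0.87·4930 = 4289.1 J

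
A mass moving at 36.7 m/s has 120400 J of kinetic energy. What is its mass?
m = 2·KE/v² = 2·120400/(36.7)² = 178.8 kg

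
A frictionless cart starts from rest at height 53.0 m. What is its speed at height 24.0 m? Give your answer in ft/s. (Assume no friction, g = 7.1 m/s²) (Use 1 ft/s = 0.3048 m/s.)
mgh₁ = mgh₂ + ½mv² ⇒ v = √(2g(h₁−h₂)) = √(2·7.1·29.0) = 20.2929 m/s = 66.58 ft/s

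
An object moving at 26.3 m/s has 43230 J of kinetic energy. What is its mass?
m = 2·KE/v² = 2·43230/(26.3)² = 125.0 kg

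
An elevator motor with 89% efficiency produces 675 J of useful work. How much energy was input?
W_in = W_out/η = 675/0.89 = 758.4 J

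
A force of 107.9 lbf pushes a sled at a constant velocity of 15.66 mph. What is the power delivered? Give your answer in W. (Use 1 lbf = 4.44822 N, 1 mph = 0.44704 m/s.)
Convert to SI: F = 479.963 N, v = 7.00065 m/s
P = Fv = (479.963)(7.00065) = 3360 W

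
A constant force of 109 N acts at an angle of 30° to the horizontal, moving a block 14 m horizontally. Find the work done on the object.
W = F·d·cosθ = (109)(14)cos(30°) = 1322 J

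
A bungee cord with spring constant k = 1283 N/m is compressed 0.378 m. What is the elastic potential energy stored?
PE = ½kx² = ½(1283)(0.378)² = 91.66 J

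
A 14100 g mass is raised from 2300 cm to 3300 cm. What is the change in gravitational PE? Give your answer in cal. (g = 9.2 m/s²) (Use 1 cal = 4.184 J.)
Convert to SI: m = 14.1 kg, Δh = 10.0 m
ΔPE = mgΔh = (14.1)(9.2)(10.0) = 1297.2 J = 310.0 cal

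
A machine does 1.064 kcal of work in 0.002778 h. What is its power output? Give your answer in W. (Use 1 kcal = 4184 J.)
Convert to SI: W = 4451.78 J, t = 10.0008 s
P = W/t = 4451.78/10.0008 = 445.1 W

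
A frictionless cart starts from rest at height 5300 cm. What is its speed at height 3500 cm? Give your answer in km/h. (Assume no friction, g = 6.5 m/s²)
Convert to SI: h₁−h₂ = 18.0 m
mgh₁ = mgh₂ + ½mv² ⇒ v = √(2g(h₁−h₂)) = √(2·6.5·18.0) = 15.2971 m/s = 55.07 km/h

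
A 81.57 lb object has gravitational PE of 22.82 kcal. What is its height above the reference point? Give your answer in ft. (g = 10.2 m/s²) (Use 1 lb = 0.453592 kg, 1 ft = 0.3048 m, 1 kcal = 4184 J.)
Convert to SI: m = 36.9995 kg, PE = 95478.9 J
h = PE/(mg) = 95478.9/(36.9995·10.2) = 252.995 m = 830.0 ft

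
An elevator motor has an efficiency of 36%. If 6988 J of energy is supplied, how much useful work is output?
W_out = η·W_in = 0.36·6988 = 2515.68 J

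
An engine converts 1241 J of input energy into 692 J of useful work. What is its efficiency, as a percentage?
η = W_out/W_in = 692/1241 = 55.76%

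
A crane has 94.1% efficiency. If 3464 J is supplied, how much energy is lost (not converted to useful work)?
W_lost = W_in(1 − η) = 3464·(1 − 0.941) = 204.4 J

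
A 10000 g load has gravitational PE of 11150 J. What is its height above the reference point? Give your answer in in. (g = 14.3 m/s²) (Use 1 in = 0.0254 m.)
Convert to SI: m = 10.0 kg, PE = 11150.0 J
h = PE/(mg) = 11150.0/(10.0·14.3) = 77.972 m = 3070 in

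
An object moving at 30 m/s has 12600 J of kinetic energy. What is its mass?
m = 2·KE/v² = 2·12600/(30)² = 28.0 kg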